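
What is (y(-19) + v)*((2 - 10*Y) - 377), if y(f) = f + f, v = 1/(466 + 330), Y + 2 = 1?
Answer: 11040155/796 ≈ 13870.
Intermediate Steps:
Y = -1 (Y = -2 + 1 = -1)
v = 1/796 ≈ 0.0012563
y(f) = 2*f
(y(-19) + v)*((2 - 10*Y) - 377) = (2*(-19) + 1/796)*((2 - 10*(-1)) - 377) = (-38 + 1/796)*((2 + 10) - 377) = -30247*(12 - 377)/796 = -30247/796*(-365) = 11040155/796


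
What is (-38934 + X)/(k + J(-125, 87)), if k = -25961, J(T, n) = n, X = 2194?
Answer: 18370/12937 ≈ 1.4200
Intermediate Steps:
(-38934 + X)/(k + J(-125, 87)) = (-38934 + 2194)/(-25961 + 87) = -36740/(-25874) = -36740*(-1/25874) = 18370/12937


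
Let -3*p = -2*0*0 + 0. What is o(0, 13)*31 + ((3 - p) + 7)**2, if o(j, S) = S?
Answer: 503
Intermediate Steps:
p = 0 (p = -(-2*0*0 + 0)/3 = -(0*0 + 0)/3 = -(0 + 0)/3 = -1/3*0 = 0)
o(0, 13)*31 + ((3 - p) + 7)**2 = 13*31 + ((3 - 1*0) + 7)**2 = 403 + ((3 + 0) + 7)**2 = 403 + (3 + 7)**2 = 403 + 10**2 = 403 + 100 = 503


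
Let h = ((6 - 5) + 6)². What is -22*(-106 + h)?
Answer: 1254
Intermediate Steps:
h = 49 (h = (1 + 6)² = 7² = 49)
-22*(-106 + h) = -22*(-106 + 49) = -22*(-57) = 1254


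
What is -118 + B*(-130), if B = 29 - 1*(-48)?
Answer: -10128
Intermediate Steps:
B = 77 (B = 29 + 48 = 77)
-118 + B*(-130) = -118 + 77*(-130) = -118 - 10010 = -10128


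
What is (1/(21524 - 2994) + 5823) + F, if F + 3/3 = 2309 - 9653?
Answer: -28202659/18530 ≈ -1522.0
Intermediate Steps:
F = -7345 (F = -1 + (2309 - 9653) = -1 - 7344 = -7345)
(1/(21524 - 2994) + 5823) + F = (1/(21524 - 2994) + 5823) - 7345 = (1/18530 + 5823) - 7345 = 107900191/18530 - 7345 = -28202659/18530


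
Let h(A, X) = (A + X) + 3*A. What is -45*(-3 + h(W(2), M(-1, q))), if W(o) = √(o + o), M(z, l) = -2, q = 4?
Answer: -135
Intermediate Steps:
W(o) = √2*√o (W(o) = √(2*o) = √2*√o)
h(A, X) = X + 4*A
-45*(-3 + h(W(2), M(-1, q))) = -45*(-3 + (-2 + 4*(√2*√2))) = -45*(-3 + (-2 + 4*2)) = -45*(-3 + (-2 + 8)) = -45*(-3 + 6) = -45*3 = -135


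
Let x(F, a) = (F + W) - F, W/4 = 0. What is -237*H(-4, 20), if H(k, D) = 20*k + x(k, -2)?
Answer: 18960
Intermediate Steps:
W = 0 (W = 4*0 = 0)
x(F, a) = 0 (x(F, a) = (F + 0) - F = F - F = 0)
H(k, D) = 20*k (H(k, D) = 20*k + 0 = 20*k)
-237*H(-4, 20) = -4740*(-4) = -237*(-80) = 18960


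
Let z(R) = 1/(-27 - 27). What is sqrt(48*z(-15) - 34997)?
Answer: I*sqrt(314981)/3 ≈ 187.08*I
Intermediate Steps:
z(R) = -1/54 (z(R) = 1/(-54) = -1/54)
sqrt(48*z(-15) - 34997) = sqrt(48*(-1/54) - 34997) = sqrt(-8/9 - 34997) = sqrt(-314981/9) = I*sqrt(314981)/3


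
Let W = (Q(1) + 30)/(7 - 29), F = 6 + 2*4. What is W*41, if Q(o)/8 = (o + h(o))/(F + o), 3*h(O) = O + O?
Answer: -5699/99 ≈ -57.566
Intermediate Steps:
h(O) = 2*O/3 (h(O) = (O + O)/3 = (2*O)/3 = 2*O/3)
F = 14 (F = 6 + 8 = 14)
Q(o) = 40*o/(3*(14 + o)) (Q(o) = 8*((o + 2*o/3)/(14 + o)) = 8*((5*o/3)/(14 + o)) = 8*(5*o/(3*(14 + o))) = 40*o/(3*(14 + o)))
W = -139/99 (W = ((40/3)*1/(14 + 1) + 30)/(7 - 29) = ((40/3)*1/15 + 30)/(-22) = ((40/3)*1*(1/15) + 30)*(-1/22) = (8/9 + 30)*(-1/22) = (278/9)*(-1/22) = -139/99 ≈ -1.4040)
W*41 = -139/99*41 = -5699/99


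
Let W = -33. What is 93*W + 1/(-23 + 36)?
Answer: -39896/13 ≈ -3068.9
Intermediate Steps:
93*W + 1/(-23 + 36) = 93*(-33) + 1/(-23 + 36) = -3069 + 1/13 = -39896/13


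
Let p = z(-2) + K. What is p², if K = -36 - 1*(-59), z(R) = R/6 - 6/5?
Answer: 103684/225 ≈ 460.82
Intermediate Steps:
z(R) = -6/5 + R/6 (z(R) = R*(⅙) - 6*⅕ = R/6 - 6/5 = -6/5 + R/6)
K = 23 (K = -36 + 59 = 23)
p = 322/15 (p = (-6/5 + (⅙)*(-2)) + 23 = (-6/5 - ⅓) + 23 = -23/15 + 23 = 322/15 ≈ 21.467)
p² = (322/15)² = 103684/225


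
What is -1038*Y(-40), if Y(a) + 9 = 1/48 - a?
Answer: -257597/8 ≈ -32200.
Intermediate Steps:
Y(a) = -431/48 - a (Y(a) = -9 + (1/48 - a) = -431/48 - a)
-1038*Y(-40) = -1038*(-431/48 - 1*(-40)) = -1038*(-431/48 + 40) = -1038*1489/48 = -257597/8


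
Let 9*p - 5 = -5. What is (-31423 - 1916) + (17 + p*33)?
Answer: -33322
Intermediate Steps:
p = 0 (p = 5/9 + (⅑)*(-5) = 5/9 - 5/9 = 0)
(-31423 - 1916) + (17 + p*33) = (-31423 - 1916) + (17 + 0*33) = -33339 + (17 + 0) = -33339 + 17 = -33322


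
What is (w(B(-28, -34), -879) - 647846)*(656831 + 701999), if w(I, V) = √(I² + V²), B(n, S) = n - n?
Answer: -879118168610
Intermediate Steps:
B(n, S) = 0
(w(B(-28, -34), -879) - 647846)*(656831 + 701999) = (√(0² + (-879)²) - 647846)*(656831 + 701999) = (√(0 + 772641) - 647846)*1358830 = (√772641 - 647846)*1358830 = (879 - 647846)*1358830 = -646967*1358830 = -879118168610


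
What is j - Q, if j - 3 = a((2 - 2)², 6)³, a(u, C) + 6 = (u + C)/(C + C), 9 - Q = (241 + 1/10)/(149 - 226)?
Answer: -540559/3080 ≈ -175.51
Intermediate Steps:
Q = 9341/770 (Q = 9 - (241 + 1/10)/(149 - 226) = 9 - (241 + ⅒)/(-77) = 9 - 2411*(-1)/(10*77) = 9 - 1*(-2411/770) = 9 + 2411/770 = 9341/770 ≈ 12.131)
a(u, C) = -6 + (C + u)/(2*C) (a(u, C) = -6 + (u + C)/(C + C) = -6 + (C + u)/((2*C)) = -6 + (C + u)*(1/(2*C)) = -6 + (C + u)/(2*C))
j = -1307/8 (j = 3 + ((½)*((2 - 2)² - 11*6)/6)³ = 3 + ((½)*(⅙)*(0² - 66))³ = 3 + ((½)*(⅙)*(0 - 66))³ = 3 + ((½)*(⅙)*(-66))³ = 3 + (-11/2)³ = 3 - 1331/8 = -1307/8 ≈ -163.38)
j - Q = -1307/8 - 1*9341/770 = -1307/8 - 9341/770 = -540559/3080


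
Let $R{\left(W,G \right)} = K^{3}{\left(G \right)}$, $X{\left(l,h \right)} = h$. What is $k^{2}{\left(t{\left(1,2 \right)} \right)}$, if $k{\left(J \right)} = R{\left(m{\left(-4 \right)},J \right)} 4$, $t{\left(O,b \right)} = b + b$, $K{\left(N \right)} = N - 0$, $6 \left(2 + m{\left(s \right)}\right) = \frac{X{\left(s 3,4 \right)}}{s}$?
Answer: $65536$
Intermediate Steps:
$m{\left(s \right)} = -2 + \frac{2}{3 s}$ ($m{\left(s \right)} = -2 + \frac{4 \frac{1}{s}}{6} = -2 + \frac{2}{3 s}$)
$K{\left(N \right)} = N$ ($K{\left(N \right)} = N + 0 = N$)
$R{\left(W,G \right)} = G^{3}$
$t{\left(O,b \right)} = 2 b$
$k{\left(J \right)} = 4 J^{3}$ ($k{\left(J \right)} = J^{3} \cdot 4 = 4 J^{3}$)
$k^{2}{\left(t{\left(1,2 \right)} \right)} = \left(4 \left(2 \cdot 2\right)^{3}\right)^{2} = \left(4 \cdot 4^{3}\right)^{2} = \left(4 \cdot 64\right)^{2} = 256^{2} = 65536$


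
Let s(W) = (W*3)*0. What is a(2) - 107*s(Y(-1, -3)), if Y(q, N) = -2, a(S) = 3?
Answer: 3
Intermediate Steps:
s(W) = 0 (s(W) = (3*W)*0 = 0)
a(2) - 107*s(Y(-1, -3)) = 3 - 107*0 = 3 + 0 = 3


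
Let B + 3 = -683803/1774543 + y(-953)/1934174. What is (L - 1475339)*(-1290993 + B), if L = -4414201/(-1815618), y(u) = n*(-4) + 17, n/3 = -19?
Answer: 3956411239637686674500110250153/2077233382787701292 ≈ 1.9047e+12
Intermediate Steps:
n = -57 (n = 3*(-19) = -57)
y(u) = 245 (y(u) = -57*(-4) + 17 = 228 + 17 = 245)
L = 4414201/1815618 (L = -4414201*(-1/1815618) = 4414201/1815618 ≈ 2.4312)
B = -11618984018133/3432274932482 (B = -3 + (-683803/1774543 + 245/1934174) = -3 - 1322159220687/3432274932482 = -11618984018133/3432274932482 ≈ -3.3852)
(L - 1475339)*(-1290993 + B) = (4414201/1815618 - 1475339)*(-1290993 - 11618984018133/3432274932482) = -2678647630301/1815618*(-4431054530893752759/3432274932482) = 3956411239637686674500110250153/2077233382787701292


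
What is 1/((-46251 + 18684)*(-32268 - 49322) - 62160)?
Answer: 1/2249129370 ≈ 4.4462e-10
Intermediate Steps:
1/((-46251 + 18684)*(-32268 - 49322) - 62160) = 1/(-27567*(-81590) - 62160) = 1/(2249191530 - 62160) = 1/2249129370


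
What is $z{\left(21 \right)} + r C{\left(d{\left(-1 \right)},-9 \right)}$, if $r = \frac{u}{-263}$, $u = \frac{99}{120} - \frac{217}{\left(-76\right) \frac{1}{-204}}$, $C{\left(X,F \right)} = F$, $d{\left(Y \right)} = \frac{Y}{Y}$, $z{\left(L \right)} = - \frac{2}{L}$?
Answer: $- \frac{83947777}{4197480} \approx -20.0$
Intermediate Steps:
$d{\left(Y \right)} = 1$
$u = - \frac{442053}{760}$ ($u = 99 \cdot \frac{1}{120} - \frac{217}{\left(-76\right) \left(- \frac{1}{204}\right)} = \frac{33}{40} - \frac{217}{\frac{19}{51}} = \frac{33}{40} - \frac{11067}{19} = - \frac{442053}{760} \approx -581.65$)
$r = \frac{442053}{199880}$ ($r = - \frac{442053}{760 \left(-263\right)} = \left(- \frac{442053}{760}\right) \left(- \frac{1}{263}\right) = \frac{442053}{199880} \approx 2.2116$)
$z{\left(21 \right)} + r C{\left(d{\left(-1 \right)},-9 \right)} = - \frac{2}{21} + \frac{442053}{199880} \left(-9\right) = \left(-2\right) \frac{1}{21} - \frac{3978477}{199880} = - \frac{2}{21} - \frac{3978477}{199880} = - \frac{83947777}{4197480}$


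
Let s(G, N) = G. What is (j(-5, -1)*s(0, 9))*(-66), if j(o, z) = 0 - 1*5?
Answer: 0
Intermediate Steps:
j(o, z) = -5 (j(o, z) = 0 - 5 = -5)
(j(-5, -1)*s(0, 9))*(-66) = -5*0*(-66) = 0*(-66) = 0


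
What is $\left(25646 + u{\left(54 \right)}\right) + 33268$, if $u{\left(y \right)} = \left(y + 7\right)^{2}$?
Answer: $62635$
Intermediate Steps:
$u{\left(y \right)} = \left(7 + y\right)^{2}$
$\left(25646 + u{\left(54 \right)}\right) + 33268 = \left(25646 + \left(7 + 54\right)^{2}\right) + 33268 = \left(25646 + 61^{2}\right) + 33268 = \left(25646 + 3721\right) + 33268 = 29367 + 33268 = 62635$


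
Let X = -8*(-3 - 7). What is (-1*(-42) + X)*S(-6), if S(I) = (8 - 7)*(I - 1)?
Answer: -854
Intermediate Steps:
S(I) = -1 + I (S(I) = 1*(-1 + I) = -1 + I)
X = 80 (X = -8*(-10) = 80)
(-1*(-42) + X)*S(-6) = (-1*(-42) + 80)*(-1 - 6) = (42 + 80)*(-7) = 122*(-7) = -854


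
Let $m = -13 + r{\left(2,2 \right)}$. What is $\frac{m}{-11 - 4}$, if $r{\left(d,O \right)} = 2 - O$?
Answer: $\frac{13}{15} \approx 0.86667$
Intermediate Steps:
$m = -13$ ($m = -13 + \left(2 - 2\right) = -13 + 0 = -13$)
$\frac{m}{-11 - 4} = - \frac{13}{-11 - 4} = - \frac{13}{-15} = \left(-13\right) \left(- \frac{1}{15}\right) = \frac{13}{15}$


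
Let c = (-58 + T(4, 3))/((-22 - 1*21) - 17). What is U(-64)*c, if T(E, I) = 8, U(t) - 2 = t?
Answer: -155/3 ≈ -51.667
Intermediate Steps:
U(t) = 2 + t
c = 5/6 (c = (-58 + 8)/((-22 - 1*21) - 17) = -50/((-22 - 21) - 17) = -50/(-43 - 17) = -50/(-60) = -50*(-1/60) = 5/6 ≈ 0.83333)
U(-64)*c = (2 - 64)*(5/6) = -62*5/6 = -155/3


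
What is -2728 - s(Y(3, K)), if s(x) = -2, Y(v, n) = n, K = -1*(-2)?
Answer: -2726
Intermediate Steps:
K = 2
-2728 - s(Y(3, K)) = -2728 - 1*(-2) = -2728 + 2 = -2726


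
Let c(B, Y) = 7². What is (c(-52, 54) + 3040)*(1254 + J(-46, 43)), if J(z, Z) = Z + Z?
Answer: 4139260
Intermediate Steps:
J(z, Z) = 2*Z
c(B, Y) = 49
(c(-52, 54) + 3040)*(1254 + J(-46, 43)) = (49 + 3040)*(1254 + 2*43) = 3089*(1254 + 86) = 3089*1340 = 4139260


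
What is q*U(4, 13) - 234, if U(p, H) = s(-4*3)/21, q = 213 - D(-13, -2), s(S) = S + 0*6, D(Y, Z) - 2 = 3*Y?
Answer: -2638/7 ≈ -376.86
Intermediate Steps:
D(Y, Z) = 2 + 3*Y
s(S) = S (s(S) = S + 0 = S)
q = 250 (q = 213 - (2 + 3*(-13)) = 213 - (2 - 39) = 213 - 1*(-37) = 213 + 37 = 250)
U(p, H) = -4/7 (U(p, H) = -4*3/21 = -12*1/21 = -4/7)
q*U(4, 13) - 234 = 250*(-4/7) - 234 = -1000/7 - 234 = -2638/7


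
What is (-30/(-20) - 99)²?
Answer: 38025/4 ≈ 9506.3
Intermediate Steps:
(-30/(-20) - 99)² = (-30*(-1/20) - 99)² = (3/2 - 99)² = (-195/2)² = 38025/4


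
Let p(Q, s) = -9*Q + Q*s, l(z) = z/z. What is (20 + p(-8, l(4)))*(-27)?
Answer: -2268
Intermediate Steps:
l(z) = 1
(20 + p(-8, l(4)))*(-27) = (20 - 8*(-9 + 1))*(-27) = (20 - 8*(-8))*(-27) = (20 + 64)*(-27) = 84*(-27) = -2268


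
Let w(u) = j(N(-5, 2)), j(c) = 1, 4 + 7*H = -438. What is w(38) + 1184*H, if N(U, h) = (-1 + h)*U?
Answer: -523321/7 ≈ -74760.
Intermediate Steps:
H = -442/7 (H = -4/7 + (1/7)*(-438) = -4/7 - 438/7 = -442/7 ≈ -63.143)
N(U, h) = U*(-1 + h)
w(u) = 1
w(38) + 1184*H = 1 + 1184*(-442/7) = 1 - 523328/7 = -523321/7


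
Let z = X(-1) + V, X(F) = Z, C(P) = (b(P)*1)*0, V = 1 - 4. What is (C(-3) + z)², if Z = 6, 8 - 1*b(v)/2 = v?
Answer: 9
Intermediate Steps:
b(v) = 16 - 2*v
V = -3
C(P) = 0 (C(P) = ((16 - 2*P)*1)*0 = (16 - 2*P)*0 = 0)
X(F) = 6
z = 3 (z = 6 - 3 = 3)
(C(-3) + z)² = (0 + 3)² = 3² = 9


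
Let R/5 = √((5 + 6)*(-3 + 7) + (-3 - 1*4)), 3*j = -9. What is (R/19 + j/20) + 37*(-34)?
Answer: -25163/20 + 5*√37/19 ≈ -1256.5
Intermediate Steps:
j = -3 (j = (⅓)*(-9) = -3)
R = 5*√37 (R = 5*√((5 + 6)*(-3 + 7) + (-3 - 1*4)) = 5*√(11*4 + (-3 - 4)) = 5*√(44 - 7) = 5*√37 ≈ 30.414)
(R/19 + j/20) + 37*(-34) = ((5*√37)/19 - 3/20) + 37*(-34) = ((5*√37)*(1/19) - 3*1/20) - 1258 = (5*√37/19 - 3/20) - 1258 = (-3/20 + 5*√37/19) - 1258 = -25163/20 + 5*√37/19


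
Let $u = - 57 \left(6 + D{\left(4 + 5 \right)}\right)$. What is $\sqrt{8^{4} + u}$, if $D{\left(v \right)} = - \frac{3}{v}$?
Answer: $7 \sqrt{77} \approx 61.425$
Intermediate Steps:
$u = -323$ ($u = - 57 \left(6 - \frac{3}{4 + 5}\right) = - 57 \left(6 - \frac{3}{9}\right) = - 57 \left(6 - \frac{1}{3}\right) = \left(-57\right) \frac{17}{3} = -323$)
$\sqrt{8^{4} + u} = \sqrt{8^{4} - 323} = \sqrt{4096 - 323} = \sqrt{3773} = 7 \sqrt{77}$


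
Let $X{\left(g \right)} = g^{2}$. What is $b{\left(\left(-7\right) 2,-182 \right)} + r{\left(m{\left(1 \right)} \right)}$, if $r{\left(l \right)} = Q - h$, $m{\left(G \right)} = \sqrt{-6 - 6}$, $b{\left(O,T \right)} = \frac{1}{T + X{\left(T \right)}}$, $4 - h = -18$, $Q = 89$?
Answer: $\frac{2207115}{32942} \approx 67.0$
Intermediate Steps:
$h = 22$ ($h = 4 - -18 = 4 + 18 = 22$)
$b{\left(O,T \right)} = \frac{1}{T + T^{2}}$
$m{\left(G \right)} = 2 i \sqrt{3}$ ($m{\left(G \right)} = \sqrt{-12} = 2 i \sqrt{3}$)
$r{\left(l \right)} = 67$ ($r{\left(l \right)} = 89 - 22 = 67$)
$b{\left(\left(-7\right) 2,-182 \right)} + r{\left(m{\left(1 \right)} \right)} = \frac{1}{\left(-182\right) \left(1 - 182\right)} + 67 = - \frac{1}{182 \left(-181\right)} + 67 = \left(- \frac{1}{182}\right) \left(- \frac{1}{181}\right) + 67 = \frac{1}{32942} + 67 = \frac{2207115}{32942}$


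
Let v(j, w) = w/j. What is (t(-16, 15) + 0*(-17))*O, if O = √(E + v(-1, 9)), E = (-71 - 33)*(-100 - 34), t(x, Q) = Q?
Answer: 15*√13927 ≈ 1770.2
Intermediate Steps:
E = 13936 (E = -104*(-134) = 13936)
O = √13927 (O = √(13936 + 9/(-1)) = √(13936 + 9*(-1)) = √(13936 - 9) = √13927 ≈ 118.01)
(t(-16, 15) + 0*(-17))*O = (15 + 0*(-17))*√13927 = (15 + 0)*√13927 = 15*√13927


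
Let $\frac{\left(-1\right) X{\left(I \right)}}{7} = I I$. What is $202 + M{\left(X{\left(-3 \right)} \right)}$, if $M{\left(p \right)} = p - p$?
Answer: $202$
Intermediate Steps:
$X{\left(I \right)} = - 7 I^{2}$ ($X{\left(I \right)} = - 7 I I = - 7 I^{2}$)
$M{\left(p \right)} = 0$
$202 + M{\left(X{\left(-3 \right)} \right)} = 202 + 0 = 202$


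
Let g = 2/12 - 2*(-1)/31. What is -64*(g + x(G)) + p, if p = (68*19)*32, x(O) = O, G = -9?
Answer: 3897184/93 ≈ 41905.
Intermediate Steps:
g = 43/186 (g = 2*(1/12) + 2*(1/31) = ⅙ + 2/31 = 43/186 ≈ 0.23118)
p = 41344 (p = 1292*32 = 41344)
-64*(g + x(G)) + p = -64*(43/186 - 9) + 41344 = -64*(-1631/186) + 41344 = 52192/93 + 41344 = 3897184/93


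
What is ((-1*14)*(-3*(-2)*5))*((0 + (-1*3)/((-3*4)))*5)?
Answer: -525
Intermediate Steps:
((-1*14)*(-3*(-2)*5))*((0 + (-1*3)/((-3*4)))*5) = (-84*5)*((0 - 3/(-12))*5) = (-14*30)*((0 - 3*(-1/12))*5) = -420*(0 + 1/4)*5 = -105*5 = -420*5/4 = -525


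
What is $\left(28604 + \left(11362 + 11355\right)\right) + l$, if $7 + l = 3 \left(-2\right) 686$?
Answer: $47198$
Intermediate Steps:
$l = -4123$ ($l = -7 + 3 \left(-2\right) 686 = -7 - 4116 = -4123$)
$\left(28604 + \left(11362 + 11355\right)\right) + l = \left(28604 + \left(11362 + 11355\right)\right) - 4123 = \left(28604 + 22717\right) - 4123 = 51321 - 4123 = 47198$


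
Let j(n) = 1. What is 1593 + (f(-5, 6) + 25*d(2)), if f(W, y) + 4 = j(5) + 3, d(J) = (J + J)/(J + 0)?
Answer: 1643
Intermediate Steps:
d(J) = 2 (d(J) = (2*J)/J = 2)
f(W, y) = 0 (f(W, y) = -4 + (1 + 3) = -4 + 4 = 0)
1593 + (f(-5, 6) + 25*d(2)) = 1593 + (0 + 25*2) = 1593 + (0 + 50) = 1593 + 50 = 1643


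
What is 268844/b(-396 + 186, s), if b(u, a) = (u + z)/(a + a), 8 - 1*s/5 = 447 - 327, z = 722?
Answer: -2352385/4 ≈ -5.8810e+5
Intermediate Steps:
s = -560 (s = 40 - 5*(447 - 327) = 40 - 5*120 = 40 - 600 = -560)
b(u, a) = (722 + u)/(2*a) (b(u, a) = (u + 722)/(a + a) = (722 + u)/((2*a)) = (722 + u)*(1/(2*a)) = (722 + u)/(2*a))
268844/b(-396 + 186, s) = 268844/(((1/2)*(722 + (-396 + 186))/(-560))) = 268844/(((1/2)*(-1/560)*(722 - 210))) = 268844/(((1/2)*(-1/560)*512)) = 268844/(-16/35) = 268844*(-35/16) = -2352385/4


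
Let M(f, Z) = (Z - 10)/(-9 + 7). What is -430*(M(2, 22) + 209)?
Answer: -87290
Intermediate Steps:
M(f, Z) = 5 - Z/2 (M(f, Z) = (-10 + Z)/(-2) = (-10 + Z)*(-1/2) = 5 - Z/2)
-430*(M(2, 22) + 209) = -430*((5 - 1/2*22) + 209) = -430*((5 - 11) + 209) = -430*(-6 + 209) = -430*203 = -87290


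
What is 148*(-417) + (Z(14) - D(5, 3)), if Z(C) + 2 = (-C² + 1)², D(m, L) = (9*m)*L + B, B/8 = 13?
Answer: -23932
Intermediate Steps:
B = 104 (B = 8*13 = 104)
D(m, L) = 104 + 9*L*m (D(m, L) = (9*m)*L + 104 = 9*L*m + 104 = 104 + 9*L*m)
Z(C) = -2 + (1 - C²)² (Z(C) = -2 + (-C² + 1)² = -2 + (1 - C²)²)
148*(-417) + (Z(14) - D(5, 3)) = 148*(-417) + ((-2 + (-1 + 14²)²) - (104 + 9*3*5)) = -61716 + ((-2 + (-1 + 196)²) - (104 + 135)) = -61716 + ((-2 + 195²) - 1*239) = -61716 + ((-2 + 38025) - 239) = -61716 + (38023 - 239) = -61716 + 37784 = -23932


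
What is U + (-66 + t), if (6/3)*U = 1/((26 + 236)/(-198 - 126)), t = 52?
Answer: -1915/131 ≈ -14.618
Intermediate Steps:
U = -81/131 (U = 1/(2*(((26 + 236)/(-198 - 126)))) = 1/(2*((262/(-324)))) = 1/(2*((262*(-1/324)))) = 1/(2*(-131/162)) = (½)*(-162/131) = -81/131 ≈ -0.61832)
U + (-66 + t) = -81/131 + (-66 + 52) = -81/131 - 14 = -1915/131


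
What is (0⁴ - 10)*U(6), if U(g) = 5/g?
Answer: -25/3 ≈ -8.3333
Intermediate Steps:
(0⁴ - 10)*U(6) = (0⁴ - 10)*(5/6) = (0 - 10)*(5*(⅙)) = -10*⅚ = -25/3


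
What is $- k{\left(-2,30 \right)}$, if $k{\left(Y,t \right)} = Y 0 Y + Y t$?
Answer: $60$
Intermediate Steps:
$k{\left(Y,t \right)} = Y t$ ($k{\left(Y,t \right)} = 0 Y + Y t = 0 + Y t = Y t$)
$- k{\left(-2,30 \right)} = - \left(-2\right) 30 = \left(-1\right) \left(-60\right) = 60$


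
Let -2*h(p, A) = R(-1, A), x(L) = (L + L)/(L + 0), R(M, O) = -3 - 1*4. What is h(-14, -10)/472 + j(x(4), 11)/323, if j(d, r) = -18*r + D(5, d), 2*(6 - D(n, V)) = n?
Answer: -181347/304912 ≈ -0.59475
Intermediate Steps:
D(n, V) = 6 - n/2
R(M, O) = -7 (R(M, O) = -3 - 4 = -7)
x(L) = 2 (x(L) = (2*L)/L = 2)
j(d, r) = 7/2 - 18*r (j(d, r) = -18*r + (6 - 1/2*5) = -18*r + (6 - 5/2) = -18*r + 7/2 = 7/2 - 18*r)
h(p, A) = 7/2 (h(p, A) = -1/2*(-7) = 7/2)
h(-14, -10)/472 + j(x(4), 11)/323 = (7/2)/472 + (7/2 - 18*11)/323 = (7/2)*(1/472) + (7/2 - 198)*(1/323) = 7/944 - 389/2*1/323 = 7/944 - 389/646 = -181347/304912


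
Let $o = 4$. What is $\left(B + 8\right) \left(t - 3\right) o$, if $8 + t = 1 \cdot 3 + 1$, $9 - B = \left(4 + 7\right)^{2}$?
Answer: $2912$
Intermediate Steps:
$B = -112$ ($B = 9 - \left(4 + 7\right)^{2} = 9 - 11^{2} = 9 - 121 = -112$)
$t = -4$ ($t = -8 + \left(1 \cdot 3 + 1\right) = -8 + \left(3 + 1\right) = -8 + 4 = -4$)
$\left(B + 8\right) \left(t - 3\right) o = \left(-112 + 8\right) \left(-4 - 3\right) 4 = - 104 \left(\left(-7\right) 4\right) = \left(-104\right) \left(-28\right) = 2912$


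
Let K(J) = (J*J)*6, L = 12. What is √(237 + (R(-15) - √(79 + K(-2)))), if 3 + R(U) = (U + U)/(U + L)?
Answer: √(244 - √103) ≈ 15.292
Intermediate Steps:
R(U) = -3 + 2*U/(12 + U) (R(U) = -3 + (U + U)/(U + 12) = -3 + (2*U)/(12 + U) = -3 + 2*U/(12 + U))
K(J) = 6*J² (K(J) = J²*6 = 6*J²)
√(237 + (R(-15) - √(79 + K(-2)))) = √(237 + ((-36 - 1*(-15))/(12 - 15) - √(79 + 6*(-2)²))) = √(237 + ((-36 + 15)/(-3) - √(79 + 6*4))) = √(237 + (-⅓*(-21) - √(79 + 24))) = √(237 + (7 - √103)) = √(244 - √103)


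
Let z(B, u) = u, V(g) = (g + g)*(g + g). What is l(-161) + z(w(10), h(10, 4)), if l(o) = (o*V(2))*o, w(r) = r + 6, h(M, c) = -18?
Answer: 414718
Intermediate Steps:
w(r) = 6 + r
V(g) = 4*g² (V(g) = (2*g)*(2*g) = 4*g²)
l(o) = 16*o² (l(o) = (o*(4*2²))*o = (o*(4*4))*o = (o*16)*o = (16*o)*o = 16*o²)
l(-161) + z(w(10), h(10, 4)) = 16*(-161)² - 18 = 16*25921 - 18 = 414736 - 18 = 414718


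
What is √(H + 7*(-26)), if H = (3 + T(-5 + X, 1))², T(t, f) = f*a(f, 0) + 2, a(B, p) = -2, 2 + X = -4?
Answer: I*√173 ≈ 13.153*I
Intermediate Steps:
X = -6 (X = -2 - 4 = -6)
T(t, f) = 2 - 2*f (T(t, f) = f*(-2) + 2 = -2*f + 2 = 2 - 2*f)
H = 9 (H = (3 + (2 - 2*1))² = (3 + (2 - 2))² = (3 + 0)² = 3² = 9)
√(H + 7*(-26)) = √(9 + 7*(-26)) = √(9 - 182) = √(-173) = I*√173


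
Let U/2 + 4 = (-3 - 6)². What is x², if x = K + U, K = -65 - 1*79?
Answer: 100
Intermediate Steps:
U = 154 (U = -8 + 2*(-3 - 6)² = -8 + 2*(-9)² = -8 + 2*81 = -8 + 162 = 154)
K = -144 (K = -65 - 79 = -144)
x = 10 (x = -144 + 154 = 10)
x² = 10² = 100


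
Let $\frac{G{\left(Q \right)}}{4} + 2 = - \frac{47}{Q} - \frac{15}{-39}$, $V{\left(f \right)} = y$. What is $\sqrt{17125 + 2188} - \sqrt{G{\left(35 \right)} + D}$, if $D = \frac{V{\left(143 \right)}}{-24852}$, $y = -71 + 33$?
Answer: $\sqrt{19313} - \frac{i \sqrt{1047649045170}}{297570} \approx 138.97 - 3.4397 i$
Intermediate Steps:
$y = -38$
$V{\left(f \right)} = -38$
$G{\left(Q \right)} = - \frac{84}{13} - \frac{188}{Q}$ ($G{\left(Q \right)} = -8 + 4 \left(- \frac{47}{Q} - \frac{15}{-39}\right) = -8 + 4 \left(- \frac{47}{Q} - - \frac{5}{13}\right) = -8 + 4 \left(- \frac{47}{Q} + \frac{5}{13}\right) = -8 + 4 \left(\frac{5}{13} - \frac{47}{Q}\right) = -8 + \left(\frac{20}{13} - \frac{188}{Q}\right) = - \frac{84}{13} - \frac{188}{Q}$)
$D = \frac{1}{654}$ ($D = - \frac{38}{-24852} = \left(-38\right) \left(- \frac{1}{24852}\right) = \frac{1}{654} \approx 0.0015291$)
$\sqrt{17125 + 2188} - \sqrt{G{\left(35 \right)} + D} = \sqrt{17125 + 2188} - \sqrt{\left(- \frac{84}{13} - \frac{188}{35}\right) + \frac{1}{654}} = \sqrt{19313} - \sqrt{\left(- \frac{84}{13} - \frac{188}{35}\right) + \frac{1}{654}} = \sqrt{19313} - \sqrt{- \frac{5384}{455} + \frac{1}{654}} = \sqrt{19313} - \sqrt{- \frac{3520681}{297570}} = \sqrt{19313} - \frac{i \sqrt{1047649045170}}{297570}$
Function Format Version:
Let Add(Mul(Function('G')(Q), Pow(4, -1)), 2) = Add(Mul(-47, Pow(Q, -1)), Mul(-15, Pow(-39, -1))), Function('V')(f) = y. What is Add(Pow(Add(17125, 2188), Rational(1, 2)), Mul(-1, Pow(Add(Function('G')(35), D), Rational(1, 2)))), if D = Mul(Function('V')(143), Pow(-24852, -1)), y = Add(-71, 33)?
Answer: Add(Pow(19313, Rational(1, 2)), Mul(Rational(-1, 297570), I, Pow(1047649045170, Rational(1, 2)))) ≈ Add(138.97, Mul(-3.4397, I))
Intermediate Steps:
y = -38
Function('V')(f) = -38
Function('G')(Q) = Add(Rational(-84, 13), Mul(-188, Pow(Q, -1))) (Function('G')(Q) = Add(-8, Mul(4, Add(Mul(-47, Pow(Q, -1)), Mul(-15, Pow(-39, -1))))) = Add(-8, Mul(4, Add(Mul(-47, Pow(Q, -1)), Mul(-15, Rational(-1, 39))))) = Add(-8, Mul(4, Add(Mul(-47, Pow(Q, -1)), Rational(5, 13)))) = Add(-8, Mul(4, Add(Rational(5, 13), Mul(-47, Pow(Q, -1))))) = Add(-8, Add(Rational(20, 13), Mul(-188, Pow(Q, -1)))) = Add(Rational(-84, 13), Mul(-188, Pow(Q, -1))))
D = Rational(1, 654) (D = Mul(-38, Pow(-24852, -1)) = Mul(-38, Rational(-1, 24852)) = Rational(1, 654) ≈ 0.0015291)
Add(Pow(Add(17125, 2188), Rational(1, 2)), Mul(-1, Pow(Add(Function('G')(35), D), Rational(1, 2)))) = Add(Pow(Add(17125, 2188), Rational(1, 2)), Mul(-1, Pow(Add(Add(Rational(-84, 13), Mul(-188, Pow(35, -1))), Rational(1, 654)), Rational(1, 2)))) = Add(Pow(19313, Rational(1, 2)), Mul(-1, Pow(Add(Add(Rational(-84, 13), Mul(-188, Rational(1, 35))), Rational(1, 654)), Rational(1, 2)))) = Add(Pow(19313, Rational(1, 2)), Mul(-1, Pow(Add(Add(Rational(-84, 13), Rational(-188, 35)), Rational(1, 654)), Rational(1, 2)))) = Add(Pow(19313, Rational(1, 2)), Mul(-1, Pow(Add(Rational(-5384, 455), Rational(1, 654)), Rational(1, 2)))) = Add(Pow(19313, Rational(1, 2)), Mul(-1, Pow(Rational(-3520681, 297570), Rational(1, 2)))) = Add(Pow(19313, Rational(1, 2)), Mul(-1, Mul(Rational(1, 297570), I, Pow(1047649045170, Rational(1, 2))))) = Add(Pow(19313, Rational(1, 2)), Mul(Rational(-1, 297570), I, Pow(1047649045170, Rational(1, 2))))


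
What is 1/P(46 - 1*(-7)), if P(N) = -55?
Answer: -1/55 ≈ -0.018182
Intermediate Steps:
1/P(46 - 1*(-7)) = 1/(-55) = -1/55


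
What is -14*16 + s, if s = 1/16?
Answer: -3583/16 ≈ -223.94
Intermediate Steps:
s = 1/16 ≈ 0.062500
-14*16 + s = -14*16 + 1/16 = -224 + 1/16 = -3583/16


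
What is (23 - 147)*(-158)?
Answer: 19592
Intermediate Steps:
(23 - 147)*(-158) = -124*(-158) = 19592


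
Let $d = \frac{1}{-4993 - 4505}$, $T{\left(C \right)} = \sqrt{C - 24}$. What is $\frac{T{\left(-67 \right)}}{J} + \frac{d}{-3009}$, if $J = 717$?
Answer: $\frac{1}{28579482} + \frac{i \sqrt{91}}{717} \approx 3.499 \cdot 10^{-8} + 0.013305 i$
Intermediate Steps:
$T{\left(C \right)} = \sqrt{-24 + C}$
$d = - \frac{1}{9498}$ ($d = \frac{1}{-9498} = - \frac{1}{9498} \approx -0.00010529$)
$\frac{T{\left(-67 \right)}}{J} + \frac{d}{-3009} = \frac{\sqrt{-24 - 67}}{717} - \frac{1}{9498 \left(-3009\right)} = \sqrt{-91} \cdot \frac{1}{717} - - \frac{1}{28579482} = i \sqrt{91} \cdot \frac{1}{717} + \frac{1}{28579482} = \frac{i \sqrt{91}}{717} + \frac{1}{28579482} = \frac{1}{28579482} + \frac{i \sqrt{91}}{717}$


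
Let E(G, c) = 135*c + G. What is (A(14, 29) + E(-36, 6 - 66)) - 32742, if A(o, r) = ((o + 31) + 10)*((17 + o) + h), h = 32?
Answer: -37413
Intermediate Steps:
E(G, c) = G + 135*c
A(o, r) = (41 + o)*(49 + o) (A(o, r) = ((o + 31) + 10)*((17 + o) + 32) = ((31 + o) + 10)*(49 + o) = (41 + o)*(49 + o))
(A(14, 29) + E(-36, 6 - 66)) - 32742 = ((2009 + 14² + 90*14) + (-36 + 135*(6 - 66))) - 32742 = ((2009 + 196 + 1260) + (-36 + 135*(-60))) - 32742 = (3465 + (-36 - 8100)) - 32742 = (3465 - 8136) - 32742 = -4671 - 32742 = -37413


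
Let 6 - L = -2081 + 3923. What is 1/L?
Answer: -1/1836 ≈ -0.00054466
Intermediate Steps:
L = -1836 (L = 6 - (-2081 + 3923) = 6 - 1*1842 = 6 - 1842 = -1836)
1/L = 1/(-1836) = -1/1836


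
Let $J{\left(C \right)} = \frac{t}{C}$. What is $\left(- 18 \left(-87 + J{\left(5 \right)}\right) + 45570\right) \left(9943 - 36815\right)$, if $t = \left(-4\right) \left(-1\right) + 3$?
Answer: $- \frac{6329807088}{5} \approx -1.266 \cdot 10^{9}$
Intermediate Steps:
$t = 7$ ($t = 4 + 3 = 7$)
$J{\left(C \right)} = \frac{7}{C}$
$\left(- 18 \left(-87 + J{\left(5 \right)}\right) + 45570\right) \left(9943 - 36815\right) = \left(- 18 \left(-87 + \frac{7}{5}\right) + 45570\right) \left(9943 - 36815\right) = \left(- 18 \left(-87 + 7 \cdot \frac{1}{5}\right) + 45570\right) \left(-26872\right) = \left(- 18 \left(-87 + \frac{7}{5}\right) + 45570\right) \left(-26872\right) = \left(\left(-18\right) \left(- \frac{428}{5}\right) + 45570\right) \left(-26872\right) = \left(\frac{7704}{5} + 45570\right) \left(-26872\right) = \frac{235554}{5} \left(-26872\right) = - \frac{6329807088}{5}$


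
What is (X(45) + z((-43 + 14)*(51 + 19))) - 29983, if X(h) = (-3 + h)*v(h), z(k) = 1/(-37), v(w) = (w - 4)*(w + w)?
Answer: 4624888/37 ≈ 1.2500e+5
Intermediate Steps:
v(w) = 2*w*(-4 + w) (v(w) = (-4 + w)*(2*w) = 2*w*(-4 + w))
z(k) = -1/37
X(h) = 2*h*(-4 + h)*(-3 + h) (X(h) = (-3 + h)*(2*h*(-4 + h)) = 2*h*(-4 + h)*(-3 + h))
(X(45) + z((-43 + 14)*(51 + 19))) - 29983 = (2*45*(-4 + 45)*(-3 + 45) - 1/37) - 29983 = (2*45*41*42 - 1/37) - 29983 = (154980 - 1/37) - 29983 = 5734259/37 - 29983 = 4624888/37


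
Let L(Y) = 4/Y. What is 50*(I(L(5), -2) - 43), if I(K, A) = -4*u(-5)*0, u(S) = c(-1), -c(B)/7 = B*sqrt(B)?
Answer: -2150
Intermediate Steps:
c(B) = -7*B**(3/2) (c(B) = -7*B*sqrt(B) = -7*B**(3/2))
u(S) = 7*I (u(S) = -(-7)*I = 7*I)
I(K, A) = 0 (I(K, A) = -4*(7*I)*0 = -28*I*0 = -1*0 = 0)
50*(I(L(5), -2) - 43) = 50*(0 - 43) = 50*(-43) = -2150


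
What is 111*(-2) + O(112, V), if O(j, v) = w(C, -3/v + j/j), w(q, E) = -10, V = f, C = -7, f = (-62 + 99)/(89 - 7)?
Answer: -232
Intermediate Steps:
f = 37/82 ≈ 0.45122
V = 37/82 ≈ 0.45122
O(j, v) = -10
111*(-2) + O(112, V) = 111*(-2) - 10 = -222 - 10 = -232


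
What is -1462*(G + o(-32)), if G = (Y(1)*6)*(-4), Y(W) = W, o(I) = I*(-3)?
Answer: -105264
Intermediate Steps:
o(I) = -3*I
G = -24 (G = (1*6)*(-4) = 6*(-4) = -24)
-1462*(G + o(-32)) = -1462*(-24 - 3*(-32)) = -1462*(-24 + 96) = -1462*72 = -105264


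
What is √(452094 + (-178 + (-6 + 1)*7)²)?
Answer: √497463 ≈ 705.31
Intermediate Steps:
√(452094 + (-178 + (-6 + 1)*7)²) = √(452094 + (-178 - 5*7)²) = √(452094 + (-178 - 35)²) = √(452094 + (-213)²) = √(452094 + 45369) = √497463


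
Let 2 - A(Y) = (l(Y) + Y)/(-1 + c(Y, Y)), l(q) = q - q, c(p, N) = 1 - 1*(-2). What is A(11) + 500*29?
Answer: 28993/2 ≈ 14497.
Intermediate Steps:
c(p, N) = 3 (c(p, N) = 1 + 2 = 3)
l(q) = 0
A(Y) = 2 - Y/2 (A(Y) = 2 - (0 + Y)/(-1 + 3) = 2 - Y/2)
A(11) + 500*29 = (2 - ½*11) + 500*29 = (2 - 11/2) + 14500 = -7/2 + 14500 = 28993/2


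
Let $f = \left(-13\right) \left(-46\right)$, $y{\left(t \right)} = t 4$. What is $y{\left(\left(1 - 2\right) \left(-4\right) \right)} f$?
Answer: $9568$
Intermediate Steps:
$y{\left(t \right)} = 4 t$
$f = 598$
$y{\left(\left(1 - 2\right) \left(-4\right) \right)} f = 4 \left(1 - 2\right) \left(-4\right) 598 = 4 \left(\left(-1\right) \left(-4\right)\right) 598 = 4 \cdot 4 \cdot 598 = 16 \cdot 598 = 9568$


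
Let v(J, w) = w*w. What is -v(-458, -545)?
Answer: -297025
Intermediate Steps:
v(J, w) = w²
-v(-458, -545) = -1*(-545)² = -1*297025 = -297025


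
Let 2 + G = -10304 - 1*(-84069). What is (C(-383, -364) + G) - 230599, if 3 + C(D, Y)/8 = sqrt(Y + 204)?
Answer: -156860 + 32*I*sqrt(10) ≈ -1.5686e+5 + 101.19*I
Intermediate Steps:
C(D, Y) = -24 + 8*sqrt(204 + Y) (C(D, Y) = -24 + 8*sqrt(Y + 204) = -24 + 8*sqrt(204 + Y))
G = 73763 (G = -2 + (-10304 - 1*(-84069)) = -2 + (-10304 + 84069) = -2 + 73765 = 73763)
(C(-383, -364) + G) - 230599 = ((-24 + 8*sqrt(204 - 364)) + 73763) - 230599 = ((-24 + 8*sqrt(-160)) + 73763) - 230599 = ((-24 + 8*(4*I*sqrt(10))) + 73763) - 230599 = ((-24 + 32*I*sqrt(10)) + 73763) - 230599 = (73739 + 32*I*sqrt(10)) - 230599 = -156860 + 32*I*sqrt(10)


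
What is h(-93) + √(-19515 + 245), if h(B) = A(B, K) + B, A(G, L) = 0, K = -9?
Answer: -93 + I*√19270 ≈ -93.0 + 138.82*I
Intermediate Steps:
h(B) = B (h(B) = 0 + B = B)
h(-93) + √(-19515 + 245) = -93 + √(-19515 + 245) = -93 + √(-19270) = -93 + I*√19270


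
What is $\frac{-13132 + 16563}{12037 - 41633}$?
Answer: $- \frac{3431}{29596} \approx -0.11593$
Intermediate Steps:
$\frac{-13132 + 16563}{12037 - 41633} = \frac{3431}{-29596} = 3431 \left(- \frac{1}{29596}\right) = - \frac{3431}{29596}$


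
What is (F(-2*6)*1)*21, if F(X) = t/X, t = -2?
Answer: 7/2 ≈ 3.5000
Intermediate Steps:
F(X) = -2/X
(F(-2*6)*1)*21 = (-2/((-2*6))*1)*21 = (-2/(-12)*1)*21 = (-2*(-1/12)*1)*21 = ((⅙)*1)*21 = (⅙)*21 = 7/2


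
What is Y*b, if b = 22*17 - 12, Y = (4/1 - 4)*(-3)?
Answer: 0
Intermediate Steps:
Y = 0 (Y = (4*1 - 4)*(-3) = (4 - 4)*(-3) = 0*(-3) = 0)
b = 362 (b = 374 - 12 = 362)
Y*b = 0*362 = 0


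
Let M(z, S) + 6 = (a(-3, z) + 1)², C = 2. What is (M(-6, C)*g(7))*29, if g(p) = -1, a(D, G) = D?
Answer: 58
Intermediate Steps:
M(z, S) = -2 (M(z, S) = -6 + (-3 + 1)² = -6 + (-2)² = -6 + 4 = -2)
(M(-6, C)*g(7))*29 = -2*(-1)*29 = 2*29 = 58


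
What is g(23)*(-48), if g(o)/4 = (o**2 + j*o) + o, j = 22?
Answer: -203136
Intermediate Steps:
g(o) = 4*o**2 + 92*o (g(o) = 4*((o**2 + 22*o) + o) = 4*(o**2 + 23*o) = 4*o**2 + 92*o)
g(23)*(-48) = (4*23*(23 + 23))*(-48) = (4*23*46)*(-48) = 4232*(-48) = -203136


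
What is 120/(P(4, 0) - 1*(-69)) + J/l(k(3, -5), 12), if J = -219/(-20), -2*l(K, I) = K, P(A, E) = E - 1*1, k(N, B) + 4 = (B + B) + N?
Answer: 7023/1870 ≈ 3.7556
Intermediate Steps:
k(N, B) = -4 + N + 2*B (k(N, B) = -4 + ((B + B) + N) = -4 + (2*B + N) = -4 + (N + 2*B) = -4 + N + 2*B)
P(A, E) = -1 + E (P(A, E) = E - 1 = -1 + E)
l(K, I) = -K/2
J = 219/20 (J = -219*(-1/20) = 219/20 ≈ 10.950)
120/(P(4, 0) - 1*(-69)) + J/l(k(3, -5), 12) = 120/((-1 + 0) - 1*(-69)) + 219/(20*((-(-4 + 3 + 2*(-5))/2))) = 120/(-1 + 69) + 219/(20*((-(-4 + 3 - 10)/2))) = 120/68 + 219/(20*((-½*(-11)))) = 120*(1/68) + 219/(20*(11/2)) = 30/17 + (219/20)*(2/11) = 30/17 + 219/110 = 7023/1870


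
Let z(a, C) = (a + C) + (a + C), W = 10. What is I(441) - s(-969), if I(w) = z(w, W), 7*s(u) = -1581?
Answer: 7895/7 ≈ 1127.9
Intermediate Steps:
z(a, C) = 2*C + 2*a (z(a, C) = (C + a) + (C + a) = 2*C + 2*a)
s(u) = -1581/7 (s(u) = (1/7)*(-1581) = -1581/7)
I(w) = 20 + 2*w (I(w) = 2*10 + 2*w = 20 + 2*w)
I(441) - s(-969) = (20 + 2*441) - 1*(-1581/7) = (20 + 882) + 1581/7 = 902 + 1581/7 = 7895/7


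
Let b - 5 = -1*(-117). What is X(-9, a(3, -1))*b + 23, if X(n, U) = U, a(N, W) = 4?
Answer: 511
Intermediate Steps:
b = 122 (b = 5 - 1*(-117) = 5 + 117 = 122)
X(-9, a(3, -1))*b + 23 = 4*122 + 23 = 488 + 23 = 511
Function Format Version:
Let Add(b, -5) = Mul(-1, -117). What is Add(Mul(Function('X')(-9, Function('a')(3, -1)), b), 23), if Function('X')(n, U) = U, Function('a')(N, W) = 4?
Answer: 511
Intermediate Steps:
b = 122 (b = Add(5, Mul(-1, -117)) = Add(5, 117) = 122)
Add(Mul(Function('X')(-9, Function('a')(3, -1)), b), 23) = Add(Mul(4, 122), 23) = Add(488, 23) = 511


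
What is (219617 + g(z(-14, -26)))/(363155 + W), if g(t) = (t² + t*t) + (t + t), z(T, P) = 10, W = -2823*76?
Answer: 219837/148607 ≈ 1.4793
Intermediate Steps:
W = -214548
g(t) = 2*t + 2*t² (g(t) = (t² + t²) + 2*t = 2*t² + 2*t = 2*t + 2*t²)
(219617 + g(z(-14, -26)))/(363155 + W) = (219617 + 2*10*(1 + 10))/(363155 - 214548) = (219617 + 2*10*11)/148607 = (219617 + 220)*(1/148607) = 219837*(1/148607) = 219837/148607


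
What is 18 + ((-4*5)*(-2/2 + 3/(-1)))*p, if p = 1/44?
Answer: 218/11 ≈ 19.818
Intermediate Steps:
p = 1/44 ≈ 0.022727
18 + ((-4*5)*(-2/2 + 3/(-1)))*p = 18 + ((-4*5)*(-2/2 + 3/(-1)))*(1/44) = 18 - 20*(-2*1/2 + 3*(-1))*(1/44) = 18 - 20*(-1 - 3)*(1/44) = 18 - 20*(-4)*(1/44) = 18 + 80*(1/44) = 18 + 20/11 = 218/11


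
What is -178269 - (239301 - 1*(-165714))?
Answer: -583284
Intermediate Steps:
-178269 - (239301 - 1*(-165714)) = -178269 - (239301 + 165714) = -178269 - 1*405015 = -178269 - 405015 = -583284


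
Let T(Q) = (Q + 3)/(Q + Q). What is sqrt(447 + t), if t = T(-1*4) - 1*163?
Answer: sqrt(4546)/4 ≈ 16.856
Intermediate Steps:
T(Q) = (3 + Q)/(2*Q) (T(Q) = (3 + Q)/((2*Q)) = (3 + Q)*(1/(2*Q)) = (3 + Q)/(2*Q))
t = -1303/8 (t = (3 - 1*4)/(2*((-1*4))) - 1*163 = (1/2)*(3 - 4)/(-4) - 163 = (1/2)*(-1/4)*(-1) - 163 = 1/8 - 163 = -1303/8 ≈ -162.88)
sqrt(447 + t) = sqrt(447 - 1303/8) = sqrt(2273/8) = sqrt(4546)/4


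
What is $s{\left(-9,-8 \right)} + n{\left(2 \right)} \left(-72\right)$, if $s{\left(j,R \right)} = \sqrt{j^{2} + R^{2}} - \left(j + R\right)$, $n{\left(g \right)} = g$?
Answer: $-127 + \sqrt{145} \approx -114.96$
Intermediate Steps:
$s{\left(j,R \right)} = \sqrt{R^{2} + j^{2}} - R - j$ ($s{\left(j,R \right)} = \sqrt{R^{2} + j^{2}} - \left(R + j\right) = \sqrt{R^{2} + j^{2}} - R - j$)
$s{\left(-9,-8 \right)} + n{\left(2 \right)} \left(-72\right) = \left(\sqrt{\left(-8\right)^{2} + \left(-9\right)^{2}} - -8 - -9\right) + 2 \left(-72\right) = \left(\sqrt{64 + 81} + 8 + 9\right) - 144 = \left(\sqrt{145} + 8 + 9\right) - 144 = \left(17 + \sqrt{145}\right) - 144 = -127 + \sqrt{145}$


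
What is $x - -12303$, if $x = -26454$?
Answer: $-14151$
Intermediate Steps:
$x - -12303 = -26454 - -12303 = -26454 + 12303 = -14151$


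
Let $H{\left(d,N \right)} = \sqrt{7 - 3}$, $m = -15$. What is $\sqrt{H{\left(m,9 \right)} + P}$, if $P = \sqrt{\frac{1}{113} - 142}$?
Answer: $\frac{\sqrt{25538 + 113 i \sqrt{1813085}}}{113} \approx 2.6536 + 2.2453 i$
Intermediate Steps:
$H{\left(d,N \right)} = 2$ ($H{\left(d,N \right)} = \sqrt{4} = 2$)
$P = \frac{i \sqrt{1813085}}{113}$ ($P = \sqrt{\frac{1}{113} - 142} = \sqrt{- \frac{16045}{113}} = \frac{i \sqrt{1813085}}{113} \approx 11.916 i$)
$\sqrt{H{\left(m,9 \right)} + P} = \sqrt{2 + \frac{i \sqrt{1813085}}{113}}$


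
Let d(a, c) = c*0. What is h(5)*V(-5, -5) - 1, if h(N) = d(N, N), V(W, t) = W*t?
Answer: -1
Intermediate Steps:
d(a, c) = 0
h(N) = 0
h(5)*V(-5, -5) - 1 = 0*(-5*(-5)) - 1 = 0*25 - 1 = 0 - 1 = -1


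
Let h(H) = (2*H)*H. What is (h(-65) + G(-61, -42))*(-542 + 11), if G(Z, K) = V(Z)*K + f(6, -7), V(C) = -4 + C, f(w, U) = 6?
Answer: -5939766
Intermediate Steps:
h(H) = 2*H**2
G(Z, K) = 6 + K*(-4 + Z) (G(Z, K) = (-4 + Z)*K + 6 = K*(-4 + Z) + 6 = 6 + K*(-4 + Z))
(h(-65) + G(-61, -42))*(-542 + 11) = (2*(-65)**2 + (6 - 42*(-4 - 61)))*(-542 + 11) = (2*4225 + (6 - 42*(-65)))*(-531) = (8450 + (6 + 2730))*(-531) = (8450 + 2736)*(-531) = 11186*(-531) = -5939766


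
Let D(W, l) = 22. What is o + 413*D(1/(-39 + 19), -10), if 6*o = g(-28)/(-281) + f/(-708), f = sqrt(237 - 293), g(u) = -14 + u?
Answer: 2553173/281 - I*sqrt(14)/2124 ≈ 9086.0 - 0.0017616*I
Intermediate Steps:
f = 2*I*sqrt(14) (f = sqrt(-56) = 2*I*sqrt(14) ≈ 7.4833*I)
o = 7/281 - I*sqrt(14)/2124 (o = ((-14 - 28)/(-281) + (2*I*sqrt(14))/(-708))/6 = (-42*(-1/281) + (2*I*sqrt(14))*(-1/708))/6 = (42/281 - I*sqrt(14)/354)/6 = 7/281 - I*sqrt(14)/2124 ≈ 0.024911 - 0.0017616*I)
o + 413*D(1/(-39 + 19), -10) = (7/281 - I*sqrt(14)/2124) + 413*22 = (7/281 - I*sqrt(14)/2124) + 9086 = 2553173/281 - I*sqrt(14)/2124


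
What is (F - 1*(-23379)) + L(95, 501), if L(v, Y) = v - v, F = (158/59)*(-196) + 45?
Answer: 1351048/59 ≈ 22899.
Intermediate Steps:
F = -28313/59 (F = (158*(1/59))*(-196) + 45 = (158/59)*(-196) + 45 = -30968/59 + 45 = -28313/59 ≈ -479.88)
L(v, Y) = 0
(F - 1*(-23379)) + L(95, 501) = (-28313/59 - 1*(-23379)) + 0 = (-28313/59 + 23379) + 0 = 1351048/59 + 0 = 1351048/59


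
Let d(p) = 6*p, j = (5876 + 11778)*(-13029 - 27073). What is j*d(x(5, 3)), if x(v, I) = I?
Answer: -12743292744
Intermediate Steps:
j = -707960708 (j = 17654*(-40102) = -707960708)
j*d(x(5, 3)) = -4247764248*3 = -707960708*18 = -12743292744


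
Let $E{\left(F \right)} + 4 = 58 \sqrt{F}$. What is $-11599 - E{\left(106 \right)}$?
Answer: $-11595 - 58 \sqrt{106} \approx -12192.0$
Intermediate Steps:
$E{\left(F \right)} = -4 + 58 \sqrt{F}$
$-11599 - E{\left(106 \right)} = -11599 - \left(-4 + 58 \sqrt{106}\right) = -11599 + \left(4 - 58 \sqrt{106}\right) = -11595 - 58 \sqrt{106}$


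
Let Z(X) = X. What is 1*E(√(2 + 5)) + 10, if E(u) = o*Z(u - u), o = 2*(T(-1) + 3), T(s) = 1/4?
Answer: 10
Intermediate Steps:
T(s) = ¼
o = 13/2 (o = 2*(¼ + 3) = 2*(13/4) = 13/2 ≈ 6.5000)
E(u) = 0 (E(u) = 13*(u - u)/2 = (13/2)*0 = 0)
1*E(√(2 + 5)) + 10 = 1*0 + 10 = 0 + 10 = 10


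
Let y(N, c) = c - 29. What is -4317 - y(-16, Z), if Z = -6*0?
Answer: -4288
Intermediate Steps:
Z = 0
y(N, c) = -29 + c
-4317 - y(-16, Z) = -4317 - (-29 + 0) = -4317 - 1*(-29) = -4317 + 29 = -4288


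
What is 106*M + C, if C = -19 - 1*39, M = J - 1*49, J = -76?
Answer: -13308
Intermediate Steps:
M = -125 (M = -76 - 1*49 = -76 - 49 = -125)
C = -58 (C = -19 - 39 = -58)
106*M + C = 106*(-125) - 58 = -13250 - 58 = -13308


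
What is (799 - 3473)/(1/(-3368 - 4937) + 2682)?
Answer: -22207570/22274009 ≈ -0.99702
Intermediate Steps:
(799 - 3473)/(1/(-3368 - 4937) + 2682) = -2674/(1/(-8305) + 2682) = -2674/(-1/8305 + 2682) = -2674/22274009/8305 = -2674*8305/22274009 = -22207570/22274009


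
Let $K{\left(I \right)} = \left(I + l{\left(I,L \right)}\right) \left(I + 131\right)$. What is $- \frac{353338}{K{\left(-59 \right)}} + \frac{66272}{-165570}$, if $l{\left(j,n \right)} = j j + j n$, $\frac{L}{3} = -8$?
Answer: $- \frac{165827431}{117223560} \approx -1.4146$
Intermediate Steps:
$L = -24$ ($L = 3 \left(-8\right) = -24$)
$l{\left(j,n \right)} = j^{2} + j n$
$K{\left(I \right)} = \left(131 + I\right) \left(I + I \left(-24 + I\right)\right)$ ($K{\left(I \right)} = \left(I + I \left(I - 24\right)\right) \left(I + 131\right) = \left(I + I \left(-24 + I\right)\right) \left(131 + I\right) = \left(131 + I\right) \left(I + I \left(-24 + I\right)\right)$)
$- \frac{353338}{K{\left(-59 \right)}} + \frac{66272}{-165570} = - \frac{353338}{\left(-59\right) \left(-3013 + \left(-59\right)^{2} + 108 \left(-59\right)\right)} + \frac{66272}{-165570} = - \frac{353338}{\left(-59\right) \left(-3013 + 3481 - 6372\right)} + 66272 \left(- \frac{1}{165570}\right) = - \frac{353338}{\left(-59\right) \left(-5904\right)} - \frac{33136}{82785} = - \frac{353338}{348336} - \frac{33136}{82785} = \left(-353338\right) \frac{1}{348336} - \frac{33136}{82785} = - \frac{4309}{4248} - \frac{33136}{82785} = - \frac{165827431}{117223560}$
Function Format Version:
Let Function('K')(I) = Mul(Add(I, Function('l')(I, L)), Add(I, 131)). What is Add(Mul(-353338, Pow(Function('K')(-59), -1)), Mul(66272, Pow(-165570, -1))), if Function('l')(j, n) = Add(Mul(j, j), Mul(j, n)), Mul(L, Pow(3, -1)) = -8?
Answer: Rational(-165827431, 117223560) ≈ -1.4146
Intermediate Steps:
L = -24 (L = Mul(3, -8) = -24)
Function('l')(j, n) = Add(Pow(j, 2), Mul(j, n))
Function('K')(I) = Mul(Add(131, I), Add(I, Mul(I, Add(-24, I)))) (Function('K')(I) = Mul(Add(I, Mul(I, Add(I, -24))), Add(I, 131)) = Mul(Add(I, Mul(I, Add(-24, I))), Add(131, I)) = Mul(Add(131, I), Add(I, Mul(I, Add(-24, I)))))
Add(Mul(-353338, Pow(Function('K')(-59), -1)), Mul(66272, Pow(-165570, -1))) = Add(Mul(-353338, Pow(Mul(-59, Add(-3013, Pow(-59, 2), Mul(108, -59))), -1)), Mul(66272, Pow(-165570, -1))) = Add(Mul(-353338, Pow(Mul(-59, Add(-3013, 3481, -6372)), -1)), Mul(66272, Rational(-1, 165570))) = Add(Mul(-353338, Pow(Mul(-59, -5904), -1)), Rational(-33136, 82785)) = Add(Mul(-353338, Pow(348336, -1)), Rational(-33136, 82785)) = Add(Mul(-353338, Rational(1, 348336)), Rational(-33136, 82785)) = Add(Rational(-4309, 4248), Rational(-33136, 82785)) = Rational(-165827431, 117223560)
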